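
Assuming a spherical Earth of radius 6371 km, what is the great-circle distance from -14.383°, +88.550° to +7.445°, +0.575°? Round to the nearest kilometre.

9996 km

Δλ = 0.575 − 88.550 = -87.975°.
Δφ = 7.445 − -14.383 = 21.828°.
a = sin²(Δφ/2) + cos φ₁ · cos φ₂ · sin²(Δλ/2) = 0.499124.
c = 2·atan2(√a, √(1−a)) = 1.56904 rad → d = 6371·c ≈ 9996.38 km.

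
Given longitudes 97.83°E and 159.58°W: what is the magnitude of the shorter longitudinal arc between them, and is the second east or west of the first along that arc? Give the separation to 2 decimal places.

102.59° east

Raw difference: -159.58 − 97.83 = -257.41°.
Normalise into (−180°, 180°]: -257.41° + 360° = 102.59°.
Positive ⇒ the second point lies to the east; separation 102.59°.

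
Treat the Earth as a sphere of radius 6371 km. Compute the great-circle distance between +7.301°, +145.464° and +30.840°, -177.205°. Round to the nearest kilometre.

Δλ = -177.205 − 145.464 = -322.669°; wrapped into (−180°, 180°]: 37.331°.
Δφ = 30.840 − 7.301 = 23.539°.
a = sin²(Δφ/2) + cos φ₁ · cos φ₂ · sin²(Δλ/2) = 0.128837.
c = 2·atan2(√a, √(1−a)) = 0.73426 rad → d = 6371·c ≈ 4677.98 km.

4678 km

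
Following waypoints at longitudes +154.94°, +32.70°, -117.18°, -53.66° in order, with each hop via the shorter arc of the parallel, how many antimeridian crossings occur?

Leg 1: +154.94° → +32.70°, shortest Δλ = -122.24° (west) — does not cross 180°.
Leg 2: +32.70° → -117.18°, shortest Δλ = -149.88° (west) — does not cross 180°.
Leg 3: -117.18° → -53.66°, shortest Δλ = 63.52° (east) — does not cross 180°.
Total crossings: 0.

0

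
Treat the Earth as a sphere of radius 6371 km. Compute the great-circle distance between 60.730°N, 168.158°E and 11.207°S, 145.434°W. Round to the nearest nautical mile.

4847 nmi

Δλ = -145.434 − 168.158 = -313.592°; wrapped into (−180°, 180°]: 46.408°.
Δφ = -11.207 − 60.730 = -71.937°.
a = sin²(Δφ/2) + cos φ₁ · cos φ₂ · sin²(Δλ/2) = 0.419423.
c = 2·atan2(√a, √(1−a)) = 1.40894 rad → d = 6371·c ≈ 8976.33 km ≈ 4846.83 nmi.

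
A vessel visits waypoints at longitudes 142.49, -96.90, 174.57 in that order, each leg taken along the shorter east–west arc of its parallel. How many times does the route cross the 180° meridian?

2

Leg 1: +142.49° → -96.90°, shortest Δλ = 120.61° (east) — crosses 180°.
Leg 2: -96.90° → +174.57°, shortest Δλ = -88.53° (west) — crosses 180°.
Total crossings: 2.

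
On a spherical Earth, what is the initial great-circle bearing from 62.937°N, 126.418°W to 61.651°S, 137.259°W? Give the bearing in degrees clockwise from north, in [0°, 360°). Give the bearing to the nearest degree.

186°

Δλ = -137.259 − -126.418 = -10.841°.
θ = atan2( sin Δλ · cos φ₂ , cos φ₁ · sin φ₂ − sin φ₁ · cos φ₂ · cos Δλ )
  = atan2(-0.08931, -0.81571) = -173.752° → normalised to [0°, 360°): 186.248°.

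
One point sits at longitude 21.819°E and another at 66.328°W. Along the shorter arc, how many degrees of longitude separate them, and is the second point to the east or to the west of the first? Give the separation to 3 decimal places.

Raw difference: -66.328 − 21.819 = -88.147°.
Normalise into (−180°, 180°]: -88.147° stays -88.147°.
Negative ⇒ the second point lies to the west; separation 88.147°.

88.147° west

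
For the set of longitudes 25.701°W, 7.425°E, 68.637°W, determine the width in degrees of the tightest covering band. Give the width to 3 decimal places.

Sort the longitudes: -68.637°, -25.701°, +7.425°.
Eastward gaps between consecutive values (wrapping around): 42.936°, 33.126°, 283.938°.
Largest gap = 283.938° ⇒ minimal covering band is its complement: 360° − 283.938° = 76.062°.
Band runs from -68.637° eastward to +7.425°.

76.062°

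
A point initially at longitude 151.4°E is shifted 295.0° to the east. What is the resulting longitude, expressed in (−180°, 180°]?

86.4°E

Start at +151.4°; shift +295.0° → +446.4°.
+446.4° lies outside (−180°, 180°]; subtract 360° → +86.4°.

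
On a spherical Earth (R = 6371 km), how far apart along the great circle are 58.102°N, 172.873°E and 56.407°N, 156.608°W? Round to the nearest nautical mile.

988 nmi

Δλ = -156.608 − 172.873 = -329.481°; wrapped into (−180°, 180°]: 30.519°.
Δφ = 56.407 − 58.102 = -1.695°.
a = sin²(Δφ/2) + cos φ₁ · cos φ₂ · sin²(Δλ/2) = 0.020471.
c = 2·atan2(√a, √(1−a)) = 0.28714 rad → d = 6371·c ≈ 1829.35 km ≈ 987.77 nmi.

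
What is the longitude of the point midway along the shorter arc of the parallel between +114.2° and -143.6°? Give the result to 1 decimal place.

+165.3°

Signed shortest Δλ from +114.2° to -143.6° is +102.2°.
Midpoint longitude = +114.2° + (+102.2°)/2 = +114.2° + 51.1° = +165.3°.
(The naïve average (+114.2 + -143.6)/2 = -14.7° is on the wrong side of the globe.)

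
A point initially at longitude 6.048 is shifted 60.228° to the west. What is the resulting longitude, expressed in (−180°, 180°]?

-54.180°

Start at +6.048°; shift −60.228° → -54.180°.
-54.180° already lies in (−180°, 180°].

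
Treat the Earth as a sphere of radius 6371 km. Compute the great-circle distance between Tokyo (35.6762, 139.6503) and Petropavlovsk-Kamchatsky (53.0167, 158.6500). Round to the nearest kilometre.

Δλ = 158.6500 − 139.6503 = 18.9997°.
Δφ = 53.0167 − 35.6762 = 17.3405°.
a = sin²(Δφ/2) + cos φ₁ · cos φ₂ · sin²(Δλ/2) = 0.036036.
c = 2·atan2(√a, √(1−a)) = 0.38198 rad → d = 6371·c ≈ 2433.62 km.

2434 km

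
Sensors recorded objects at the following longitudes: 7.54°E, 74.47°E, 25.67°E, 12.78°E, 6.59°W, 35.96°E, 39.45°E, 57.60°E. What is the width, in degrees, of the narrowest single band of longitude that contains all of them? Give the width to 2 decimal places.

81.06°

Sort the longitudes: -6.59°, +7.54°, +12.78°, +25.67°, +35.96°, +39.45°, +57.60°, +74.47°.
Eastward gaps between consecutive values (wrapping around): 14.13°, 5.24°, 12.89°, 10.29°, 3.49°, 18.15°, 16.87°, 278.94°.
Largest gap = 278.94° ⇒ minimal covering band is its complement: 360° − 278.94° = 81.06°.
Band runs from -6.59° eastward to +74.47°.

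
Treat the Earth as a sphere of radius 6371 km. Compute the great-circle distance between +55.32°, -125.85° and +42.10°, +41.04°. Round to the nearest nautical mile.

Δλ = 41.04 − -125.85 = 166.89°.
Δφ = 42.10 − 55.32 = -13.22°.
a = sin²(Δφ/2) + cos φ₁ · cos φ₂ · sin²(Δλ/2) = 0.429927.
c = 2·atan2(√a, √(1−a)) = 1.43019 rad → d = 6371·c ≈ 9111.73 km ≈ 4919.94 nmi.

4920 nmi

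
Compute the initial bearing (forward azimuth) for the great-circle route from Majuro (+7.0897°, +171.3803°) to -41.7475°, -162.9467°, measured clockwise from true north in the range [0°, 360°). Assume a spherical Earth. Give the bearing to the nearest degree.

Δλ = -162.9467 − 171.3803 = -334.3270°; wrapped into (−180°, 180°]: 25.6730°.
θ = atan2( sin Δλ · cos φ₂ , cos φ₁ · sin φ₂ − sin φ₁ · cos φ₂ · cos Δλ )
  = atan2(0.32323, -0.74375) = 156.511° → normalised to [0°, 360°): 156.511°.

157°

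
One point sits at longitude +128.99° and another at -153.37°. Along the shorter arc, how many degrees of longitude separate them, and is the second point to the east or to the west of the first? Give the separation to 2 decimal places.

Raw difference: -153.37 − 128.99 = -282.36°.
Normalise into (−180°, 180°]: -282.36° + 360° = 77.64°.
Positive ⇒ the second point lies to the east; separation 77.64°.

77.64° east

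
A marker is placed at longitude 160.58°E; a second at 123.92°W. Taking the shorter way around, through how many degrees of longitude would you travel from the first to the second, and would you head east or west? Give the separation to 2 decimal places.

75.50° east

Raw difference: -123.92 − 160.58 = -284.5°.
Normalise into (−180°, 180°]: -284.5° + 360° = 75.5°.
Positive ⇒ the second point lies to the east; separation 75.50°.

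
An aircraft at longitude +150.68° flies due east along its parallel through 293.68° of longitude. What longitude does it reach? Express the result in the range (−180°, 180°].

+84.36°

Start at +150.68°; shift +293.68° → +444.36°.
+444.36° lies outside (−180°, 180°]; subtract 360° → +84.36°.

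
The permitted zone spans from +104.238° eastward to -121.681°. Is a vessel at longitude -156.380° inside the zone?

Band width going east from +104.238° to -121.681°: ((-121.681 − 104.238) mod 360) = 134.081°.
Offset of -156.380° east of the west edge: ((-156.380 − 104.238) mod 360) = 99.382°.
99.382° ≤ 134.081° ⇒ inside.

Yes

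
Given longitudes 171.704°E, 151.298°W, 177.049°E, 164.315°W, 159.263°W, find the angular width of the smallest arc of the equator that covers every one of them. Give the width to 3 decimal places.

Sort the longitudes: -164.315°, -159.263°, -151.298°, +171.704°, +177.049°.
Eastward gaps between consecutive values (wrapping around): 5.052°, 7.965°, 323.002°, 5.345°, 18.636°.
Largest gap = 323.002° ⇒ minimal covering band is its complement: 360° − 323.002° = 36.998°.
Band runs from +171.704° eastward to -151.298°, crossing the antimeridian.

36.998°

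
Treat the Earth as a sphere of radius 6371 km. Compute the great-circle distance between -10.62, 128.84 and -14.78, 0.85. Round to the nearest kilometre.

Δλ = 0.85 − 128.84 = -127.99°.
Δφ = -14.78 − -10.62 = -4.16°.
a = sin²(Δφ/2) + cos φ₁ · cos φ₂ · sin²(Δλ/2) = 0.768974.
c = 2·atan2(√a, √(1−a)) = 2.13880 rad → d = 6371·c ≈ 13626.28 km.

13626 km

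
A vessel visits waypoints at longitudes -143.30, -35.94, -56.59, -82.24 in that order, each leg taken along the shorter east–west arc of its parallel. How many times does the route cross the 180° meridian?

Leg 1: -143.30° → -35.94°, shortest Δλ = 107.36° (east) — does not cross 180°.
Leg 2: -35.94° → -56.59°, shortest Δλ = -20.65° (west) — does not cross 180°.
Leg 3: -56.59° → -82.24°, shortest Δλ = -25.65° (west) — does not cross 180°.
Total crossings: 0.

0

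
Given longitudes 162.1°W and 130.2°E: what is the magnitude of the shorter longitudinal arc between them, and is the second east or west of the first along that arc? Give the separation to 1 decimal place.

Raw difference: 130.2 − -162.1 = 292.3°.
Normalise into (−180°, 180°]: 292.3° − 360° = -67.7°.
Negative ⇒ the second point lies to the west; separation 67.7°.

67.7° west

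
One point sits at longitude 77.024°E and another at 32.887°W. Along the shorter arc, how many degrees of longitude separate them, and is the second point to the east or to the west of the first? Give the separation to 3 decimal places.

109.911° west

Raw difference: -32.887 − 77.024 = -109.911°.
Normalise into (−180°, 180°]: -109.911° stays -109.911°.
Negative ⇒ the second point lies to the west; separation 109.911°.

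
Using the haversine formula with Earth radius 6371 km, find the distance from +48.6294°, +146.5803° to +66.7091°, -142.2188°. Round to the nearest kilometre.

4373 km

Δλ = -142.2188 − 146.5803 = -288.7991°; wrapped into (−180°, 180°]: 71.2009°.
Δφ = 66.7091 − 48.6294 = 18.0797°.
a = sin²(Δφ/2) + cos φ₁ · cos φ₂ · sin²(Δλ/2) = 0.113245.
c = 2·atan2(√a, √(1−a)) = 0.68644 rad → d = 6371·c ≈ 4373.29 km.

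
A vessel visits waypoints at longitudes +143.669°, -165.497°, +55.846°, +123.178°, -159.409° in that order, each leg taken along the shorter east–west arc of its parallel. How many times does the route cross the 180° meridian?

3

Leg 1: +143.669° → -165.497°, shortest Δλ = 50.834° (east) — crosses 180°.
Leg 2: -165.497° → +55.846°, shortest Δλ = -138.657° (west) — crosses 180°.
Leg 3: +55.846° → +123.178°, shortest Δλ = 67.332° (east) — does not cross 180°.
Leg 4: +123.178° → -159.409°, shortest Δλ = 77.413° (east) — crosses 180°.
Total crossings: 3.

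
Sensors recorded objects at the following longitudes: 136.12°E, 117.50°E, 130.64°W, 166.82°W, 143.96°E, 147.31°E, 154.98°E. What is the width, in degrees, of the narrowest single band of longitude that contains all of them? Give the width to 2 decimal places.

111.86°

Sort the longitudes: -166.82°, -130.64°, +117.50°, +136.12°, +143.96°, +147.31°, +154.98°.
Eastward gaps between consecutive values (wrapping around): 36.18°, 248.14°, 18.62°, 7.84°, 3.35°, 7.67°, 38.20°.
Largest gap = 248.14° ⇒ minimal covering band is its complement: 360° − 248.14° = 111.86°.
Band runs from +117.50° eastward to -130.64°, crossing the antimeridian.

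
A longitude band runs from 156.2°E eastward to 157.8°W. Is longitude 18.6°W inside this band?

Band width going east from +156.2° to -157.8°: ((-157.8 − 156.2) mod 360) = 46.0°.
Offset of -18.6° east of the west edge: ((-18.6 − 156.2) mod 360) = 185.2°.
185.2° > 46.0° ⇒ outside.

No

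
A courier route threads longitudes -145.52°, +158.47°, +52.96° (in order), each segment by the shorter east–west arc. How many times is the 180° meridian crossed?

1

Leg 1: -145.52° → +158.47°, shortest Δλ = -56.01° (west) — crosses 180°.
Leg 2: +158.47° → +52.96°, shortest Δλ = -105.51° (west) — does not cross 180°.
Total crossings: 1.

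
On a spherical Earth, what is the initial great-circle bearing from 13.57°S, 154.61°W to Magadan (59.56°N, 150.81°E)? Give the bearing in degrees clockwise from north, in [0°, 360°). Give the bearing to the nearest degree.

Δλ = 150.81 − -154.61 = 305.42°; wrapped into (−180°, 180°]: -54.58°.
θ = atan2( sin Δλ · cos φ₂ , cos φ₁ · sin φ₂ − sin φ₁ · cos φ₂ · cos Δλ )
  = atan2(-0.41287, 0.90699) = -24.476° → normalised to [0°, 360°): 335.524°.

336°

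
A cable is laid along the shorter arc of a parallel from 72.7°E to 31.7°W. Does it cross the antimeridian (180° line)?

Signed shortest Δλ = ((-31.7 − 72.7 + 180) mod 360) − 180 = -104.4°.
Going west by 104.4° from +72.7° reaches -31.7° without touching 180°.

No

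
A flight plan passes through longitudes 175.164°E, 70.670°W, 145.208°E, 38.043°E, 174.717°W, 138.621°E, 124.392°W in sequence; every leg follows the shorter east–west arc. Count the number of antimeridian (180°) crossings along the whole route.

5

Leg 1: +175.164° → -70.670°, shortest Δλ = 114.166° (east) — crosses 180°.
Leg 2: -70.670° → +145.208°, shortest Δλ = -144.122° (west) — crosses 180°.
Leg 3: +145.208° → +38.043°, shortest Δλ = -107.165° (west) — does not cross 180°.
Leg 4: +38.043° → -174.717°, shortest Δλ = 147.24° (east) — crosses 180°.
Leg 5: -174.717° → +138.621°, shortest Δλ = -46.662° (west) — crosses 180°.
Leg 6: +138.621° → -124.392°, shortest Δλ = 96.987° (east) — crosses 180°.
Total crossings: 5.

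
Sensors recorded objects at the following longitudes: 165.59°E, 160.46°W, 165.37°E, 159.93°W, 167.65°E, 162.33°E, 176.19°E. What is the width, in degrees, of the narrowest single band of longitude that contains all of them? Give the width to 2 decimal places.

37.74°

Sort the longitudes: -160.46°, -159.93°, +162.33°, +165.37°, +165.59°, +167.65°, +176.19°.
Eastward gaps between consecutive values (wrapping around): 0.53°, 322.26°, 3.04°, 0.22°, 2.06°, 8.54°, 23.35°.
Largest gap = 322.26° ⇒ minimal covering band is its complement: 360° − 322.26° = 37.74°.
Band runs from +162.33° eastward to -159.93°, crossing the antimeridian.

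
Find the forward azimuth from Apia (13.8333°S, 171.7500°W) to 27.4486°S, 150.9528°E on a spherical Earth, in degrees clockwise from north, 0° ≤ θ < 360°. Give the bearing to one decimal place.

242.6°

Δλ = 150.9528 − -171.7500 = 322.7028°; wrapped into (−180°, 180°]: -37.2972°.
θ = atan2( sin Δλ · cos φ₂ , cos φ₁ · sin φ₂ − sin φ₁ · cos φ₂ · cos Δλ )
  = atan2(-0.53773, -0.27879) = -117.405° → normalised to [0°, 360°): 242.595°.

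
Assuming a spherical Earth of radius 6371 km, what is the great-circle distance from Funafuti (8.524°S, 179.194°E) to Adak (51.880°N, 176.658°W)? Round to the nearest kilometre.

6728 km

Δλ = -176.658 − 179.194 = -355.852°; wrapped into (−180°, 180°]: 4.148°.
Δφ = 51.880 − -8.524 = 60.404°.
a = sin²(Δφ/2) + cos φ₁ · cos φ₂ · sin²(Δλ/2) = 0.253859.
c = 2·atan2(√a, √(1−a)) = 1.05609 rad → d = 6371·c ≈ 6728.33 km.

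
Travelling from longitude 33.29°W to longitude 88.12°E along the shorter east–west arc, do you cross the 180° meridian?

Signed shortest Δλ = ((88.12 − -33.29 + 180) mod 360) − 180 = 121.41°.
Going east by 121.41° from -33.29° reaches +88.12° without touching 180°.

No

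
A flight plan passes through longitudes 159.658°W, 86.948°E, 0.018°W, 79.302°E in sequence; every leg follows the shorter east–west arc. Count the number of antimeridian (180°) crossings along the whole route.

1

Leg 1: -159.658° → +86.948°, shortest Δλ = -113.394° (west) — crosses 180°.
Leg 2: +86.948° → -0.018°, shortest Δλ = -86.966° (west) — does not cross 180°.
Leg 3: -0.018° → +79.302°, shortest Δλ = 79.32° (east) — does not cross 180°.
Total crossings: 1.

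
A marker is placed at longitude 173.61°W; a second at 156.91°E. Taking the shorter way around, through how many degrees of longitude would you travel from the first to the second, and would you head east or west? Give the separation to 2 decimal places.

29.48° west

Raw difference: 156.91 − -173.61 = 330.52°.
Normalise into (−180°, 180°]: 330.52° − 360° = -29.48°.
Negative ⇒ the second point lies to the west; separation 29.48°.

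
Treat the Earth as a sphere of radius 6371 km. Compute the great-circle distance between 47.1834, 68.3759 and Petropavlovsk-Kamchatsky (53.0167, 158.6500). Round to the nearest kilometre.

Δλ = 158.6500 − 68.3759 = 90.2741°.
Δφ = 53.0167 − 47.1834 = 5.8333°.
a = sin²(Δφ/2) + cos φ₁ · cos φ₂ · sin²(Δλ/2) = 0.208001.
c = 2·atan2(√a, √(1−a)) = 0.94715 rad → d = 6371·c ≈ 6034.30 km.

6034 km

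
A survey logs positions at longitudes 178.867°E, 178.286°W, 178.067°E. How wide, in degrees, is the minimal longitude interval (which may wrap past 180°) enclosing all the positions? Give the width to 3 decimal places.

3.647°

Sort the longitudes: -178.286°, +178.067°, +178.867°.
Eastward gaps between consecutive values (wrapping around): 356.353°, 0.800°, 2.847°.
Largest gap = 356.353° ⇒ minimal covering band is its complement: 360° − 356.353° = 3.647°.
Band runs from +178.067° eastward to -178.286°, crossing the antimeridian.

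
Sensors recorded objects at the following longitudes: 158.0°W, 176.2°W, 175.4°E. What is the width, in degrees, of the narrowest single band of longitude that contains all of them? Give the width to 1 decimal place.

Sort the longitudes: -176.2°, -158.0°, +175.4°.
Eastward gaps between consecutive values (wrapping around): 18.2°, 333.4°, 8.4°.
Largest gap = 333.4° ⇒ minimal covering band is its complement: 360° − 333.4° = 26.6°.
Band runs from +175.4° eastward to -158.0°, crossing the antimeridian.

26.6°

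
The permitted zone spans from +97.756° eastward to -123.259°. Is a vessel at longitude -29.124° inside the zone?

Band width going east from +97.756° to -123.259°: ((-123.259 − 97.756) mod 360) = 138.985°.
Offset of -29.124° east of the west edge: ((-29.124 − 97.756) mod 360) = 233.120°.
233.120° > 138.985° ⇒ outside.

No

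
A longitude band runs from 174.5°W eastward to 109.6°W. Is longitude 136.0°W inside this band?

Yes

Band width going east from -174.5° to -109.6°: ((-109.6 − -174.5) mod 360) = 64.9°.
Offset of -136.0° east of the west edge: ((-136.0 − -174.5) mod 360) = 38.5°.
38.5° ≤ 64.9° ⇒ inside.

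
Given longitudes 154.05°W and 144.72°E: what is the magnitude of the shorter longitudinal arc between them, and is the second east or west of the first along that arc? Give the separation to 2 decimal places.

Raw difference: 144.72 − -154.05 = 298.77°.
Normalise into (−180°, 180°]: 298.77° − 360° = -61.23°.
Negative ⇒ the second point lies to the west; separation 61.23°.

61.23° west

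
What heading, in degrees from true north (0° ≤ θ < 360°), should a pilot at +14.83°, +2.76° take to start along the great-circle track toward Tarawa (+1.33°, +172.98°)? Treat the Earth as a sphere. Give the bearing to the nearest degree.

Δλ = 172.98 − 2.76 = 170.22°.
θ = atan2( sin Δλ · cos φ₂ , cos φ₁ · sin φ₂ − sin φ₁ · cos φ₂ · cos Δλ )
  = atan2(0.16982, 0.27460) = 31.734° → normalised to [0°, 360°): 31.734°.

32°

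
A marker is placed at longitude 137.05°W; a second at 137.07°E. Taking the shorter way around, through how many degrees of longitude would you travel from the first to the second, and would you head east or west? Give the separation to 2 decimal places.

Raw difference: 137.07 − -137.05 = 274.12°.
Normalise into (−180°, 180°]: 274.12° − 360° = -85.88°.
Negative ⇒ the second point lies to the west; separation 85.88°.

85.88° west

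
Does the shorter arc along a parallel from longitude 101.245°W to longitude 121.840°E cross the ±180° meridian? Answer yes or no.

Yes

Naïve |121.840 − -101.245| = 223.085° > 180°, so the shorter arc goes the other way round — across 180°.
Signed shortest Δλ = ((121.840 − -101.245 + 180) mod 360) − 180 = -136.915°.
Going west by 136.915° from -101.245° passes through 180° before reaching +121.840°.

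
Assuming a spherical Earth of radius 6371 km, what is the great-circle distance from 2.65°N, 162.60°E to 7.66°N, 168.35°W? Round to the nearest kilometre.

Δλ = -168.35 − 162.60 = -330.95°; wrapped into (−180°, 180°]: 29.05°.
Δφ = 7.66 − 2.65 = 5.01°.
a = sin²(Δφ/2) + cos φ₁ · cos φ₂ · sin²(Δλ/2) = 0.064184.
c = 2·atan2(√a, √(1−a)) = 0.51227 rad → d = 6371·c ≈ 3263.70 km.

3264 km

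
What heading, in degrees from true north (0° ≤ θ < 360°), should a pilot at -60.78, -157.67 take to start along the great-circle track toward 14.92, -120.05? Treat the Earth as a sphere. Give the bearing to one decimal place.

Δλ = -120.05 − -157.67 = 37.62°.
θ = atan2( sin Δλ · cos φ₂ , cos φ₁ · sin φ₂ − sin φ₁ · cos φ₂ · cos Δλ )
  = atan2(0.58984, 0.79367) = 36.619° → normalised to [0°, 360°): 36.619°.

36.6°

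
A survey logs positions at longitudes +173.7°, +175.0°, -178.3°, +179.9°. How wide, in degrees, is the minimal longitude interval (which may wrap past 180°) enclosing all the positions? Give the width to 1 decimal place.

Sort the longitudes: -178.3°, +173.7°, +175.0°, +179.9°.
Eastward gaps between consecutive values (wrapping around): 352.0°, 1.3°, 4.9°, 1.8°.
Largest gap = 352.0° ⇒ minimal covering band is its complement: 360° − 352.0° = 8.0°.
Band runs from +173.7° eastward to -178.3°, crossing the antimeridian.

8.0°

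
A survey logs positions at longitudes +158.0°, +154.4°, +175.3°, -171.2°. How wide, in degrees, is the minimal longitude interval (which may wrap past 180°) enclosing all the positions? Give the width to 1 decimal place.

34.4°

Sort the longitudes: -171.2°, +154.4°, +158.0°, +175.3°.
Eastward gaps between consecutive values (wrapping around): 325.6°, 3.6°, 17.3°, 13.5°.
Largest gap = 325.6° ⇒ minimal covering band is its complement: 360° − 325.6° = 34.4°.
Band runs from +154.4° eastward to -171.2°, crossing the antimeridian.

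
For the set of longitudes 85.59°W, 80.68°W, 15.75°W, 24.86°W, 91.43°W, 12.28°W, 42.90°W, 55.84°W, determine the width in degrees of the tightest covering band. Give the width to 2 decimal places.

Sort the longitudes: -91.43°, -85.59°, -80.68°, -55.84°, -42.90°, -24.86°, -15.75°, -12.28°.
Eastward gaps between consecutive values (wrapping around): 5.84°, 4.91°, 24.84°, 12.94°, 18.04°, 9.11°, 3.47°, 280.85°.
Largest gap = 280.85° ⇒ minimal covering band is its complement: 360° − 280.85° = 79.15°.
Band runs from -91.43° eastward to -12.28°.

79.15°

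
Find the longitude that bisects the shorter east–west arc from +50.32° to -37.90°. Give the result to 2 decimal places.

+6.21°

Signed shortest Δλ from +50.32° to -37.90° is -88.22°.
Midpoint longitude = +50.32° + (-88.22°)/2 = +50.32° − 44.11° = +6.21°.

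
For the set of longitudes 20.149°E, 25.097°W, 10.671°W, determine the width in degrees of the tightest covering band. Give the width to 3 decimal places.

45.246°

Sort the longitudes: -25.097°, -10.671°, +20.149°.
Eastward gaps between consecutive values (wrapping around): 14.426°, 30.820°, 314.754°.
Largest gap = 314.754° ⇒ minimal covering band is its complement: 360° − 314.754° = 45.246°.
Band runs from -25.097° eastward to +20.149°.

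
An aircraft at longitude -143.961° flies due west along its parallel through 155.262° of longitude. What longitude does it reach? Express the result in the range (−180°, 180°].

+60.777°

Start at -143.961°; shift −155.262° → -299.223°.
-299.223° lies outside (−180°, 180°]; add 360° → +60.777°.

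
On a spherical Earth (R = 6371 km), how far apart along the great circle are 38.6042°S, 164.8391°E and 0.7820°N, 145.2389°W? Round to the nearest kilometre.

6712 km

Δλ = -145.2389 − 164.8391 = -310.0780°; wrapped into (−180°, 180°]: 49.9220°.
Δφ = 0.7820 − -38.6042 = 39.3862°.
a = sin²(Δφ/2) + cos φ₁ · cos φ₂ · sin²(Δλ/2) = 0.252713.
c = 2·atan2(√a, √(1−a)) = 1.05345 rad → d = 6371·c ≈ 6711.54 km.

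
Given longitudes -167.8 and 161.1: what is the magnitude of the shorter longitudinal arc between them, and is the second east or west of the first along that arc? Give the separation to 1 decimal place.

Raw difference: 161.1 − -167.8 = 328.9°.
Normalise into (−180°, 180°]: 328.9° − 360° = -31.1°.
Negative ⇒ the second point lies to the west; separation 31.1°.

31.1° west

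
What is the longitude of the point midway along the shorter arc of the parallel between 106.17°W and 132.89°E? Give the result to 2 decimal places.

Signed shortest Δλ from -106.17° to +132.89° is -120.94°.
Midpoint longitude = -106.17° + (-120.94°)/2 = -106.17° − 60.47° = -166.64°.
(The naïve average (-106.17 + +132.89)/2 = 13.36° is on the wrong side of the globe.)

166.64°W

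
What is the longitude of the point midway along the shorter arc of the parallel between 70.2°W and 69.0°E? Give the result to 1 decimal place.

Signed shortest Δλ from -70.2° to +69.0° is +139.2°.
Midpoint longitude = -70.2° + (+139.2°)/2 = -70.2° + 69.6° = -0.6°.

0.6°W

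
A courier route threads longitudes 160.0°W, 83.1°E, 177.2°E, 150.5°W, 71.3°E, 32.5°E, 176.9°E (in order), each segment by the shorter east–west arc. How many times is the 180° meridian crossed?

3

Leg 1: -160.0° → +83.1°, shortest Δλ = -116.9° (west) — crosses 180°.
Leg 2: +83.1° → +177.2°, shortest Δλ = 94.1° (east) — does not cross 180°.
Leg 3: +177.2° → -150.5°, shortest Δλ = 32.3° (east) — crosses 180°.
Leg 4: -150.5° → +71.3°, shortest Δλ = -138.2° (west) — crosses 180°.
Leg 5: +71.3° → +32.5°, shortest Δλ = -38.8° (west) — does not cross 180°.
Leg 6: +32.5° → +176.9°, shortest Δλ = 144.4° (east) — does not cross 180°.
Total crossings: 3.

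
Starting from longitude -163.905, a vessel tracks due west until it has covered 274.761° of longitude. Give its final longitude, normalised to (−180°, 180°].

-78.666°

Start at -163.905°; shift −274.761° → -438.666°.
-438.666° lies outside (−180°, 180°]; add 360° → -78.666°.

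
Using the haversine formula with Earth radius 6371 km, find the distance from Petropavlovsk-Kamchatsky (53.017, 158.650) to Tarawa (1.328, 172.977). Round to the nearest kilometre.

5898 km

Δλ = 172.977 − 158.650 = 14.327°.
Δφ = 1.328 − 53.017 = -51.689°.
a = sin²(Δφ/2) + cos φ₁ · cos φ₂ · sin²(Δλ/2) = 0.199387.
c = 2·atan2(√a, √(1−a)) = 0.92576 rad → d = 6371·c ≈ 5898.04 km.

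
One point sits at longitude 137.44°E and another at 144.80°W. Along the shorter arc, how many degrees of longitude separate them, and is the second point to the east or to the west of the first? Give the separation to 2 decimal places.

77.76° east

Raw difference: -144.80 − 137.44 = -282.24°.
Normalise into (−180°, 180°]: -282.24° + 360° = 77.76°.
Positive ⇒ the second point lies to the east; separation 77.76°.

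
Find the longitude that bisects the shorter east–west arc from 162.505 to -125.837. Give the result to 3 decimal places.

Signed shortest Δλ from +162.505° to -125.837° is +71.658°.
Midpoint longitude = +162.505° + (+71.658°)/2 = +162.505° + 35.829° = +198.334°.
Normalise into (−180°, 180°]: -161.666°.
(The naïve average (+162.505 + -125.837)/2 = 18.334° is on the wrong side of the globe.)

-161.666°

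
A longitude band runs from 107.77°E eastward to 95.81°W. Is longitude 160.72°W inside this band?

Yes

Band width going east from +107.77° to -95.81°: ((-95.81 − 107.77) mod 360) = 156.42°.
Offset of -160.72° east of the west edge: ((-160.72 − 107.77) mod 360) = 91.51°.
91.51° ≤ 156.42° ⇒ inside.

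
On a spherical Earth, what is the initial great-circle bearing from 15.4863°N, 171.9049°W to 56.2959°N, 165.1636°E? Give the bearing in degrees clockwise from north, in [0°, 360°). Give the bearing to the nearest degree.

342°

Δλ = 165.1636 − -171.9049 = 337.0685°; wrapped into (−180°, 180°]: -22.9315°.
θ = atan2( sin Δλ · cos φ₂ , cos φ₁ · sin φ₂ − sin φ₁ · cos φ₂ · cos Δλ )
  = atan2(-0.21621, 0.66526) = -18.004° → normalised to [0°, 360°): 341.996°.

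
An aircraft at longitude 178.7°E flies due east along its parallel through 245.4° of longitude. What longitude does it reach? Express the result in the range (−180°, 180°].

64.1°E

Start at +178.7°; shift +245.4° → +424.1°.
+424.1° lies outside (−180°, 180°]; subtract 360° → +64.1°.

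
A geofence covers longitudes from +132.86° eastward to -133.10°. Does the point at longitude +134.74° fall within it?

Yes

Band width going east from +132.86° to -133.10°: ((-133.10 − 132.86) mod 360) = 94.04°.
Offset of +134.74° east of the west edge: ((134.74 − 132.86) mod 360) = 1.88°.
1.88° ≤ 94.04° ⇒ inside.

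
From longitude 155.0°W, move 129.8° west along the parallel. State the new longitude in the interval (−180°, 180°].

75.2°E

Start at -155.0°; shift −129.8° → -284.8°.
-284.8° lies outside (−180°, 180°]; add 360° → +75.2°.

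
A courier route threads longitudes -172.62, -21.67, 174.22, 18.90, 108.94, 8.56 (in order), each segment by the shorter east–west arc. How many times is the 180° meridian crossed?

1

Leg 1: -172.62° → -21.67°, shortest Δλ = 150.95° (east) — does not cross 180°.
Leg 2: -21.67° → +174.22°, shortest Δλ = -164.11° (west) — crosses 180°.
Leg 3: +174.22° → +18.90°, shortest Δλ = -155.32° (west) — does not cross 180°.
Leg 4: +18.90° → +108.94°, shortest Δλ = 90.04° (east) — does not cross 180°.
Leg 5: +108.94° → +8.56°, shortest Δλ = -100.38° (west) — does not cross 180°.
Total crossings: 1.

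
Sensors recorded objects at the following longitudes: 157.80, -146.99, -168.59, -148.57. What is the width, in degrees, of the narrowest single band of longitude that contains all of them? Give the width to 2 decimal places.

55.21°

Sort the longitudes: -168.59°, -148.57°, -146.99°, +157.80°.
Eastward gaps between consecutive values (wrapping around): 20.02°, 1.58°, 304.79°, 33.61°.
Largest gap = 304.79° ⇒ minimal covering band is its complement: 360° − 304.79° = 55.21°.
Band runs from +157.80° eastward to -146.99°, crossing the antimeridian.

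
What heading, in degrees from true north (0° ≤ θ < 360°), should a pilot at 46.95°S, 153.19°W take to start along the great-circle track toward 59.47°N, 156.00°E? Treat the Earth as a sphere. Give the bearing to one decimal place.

Δλ = 156.00 − -153.19 = 309.19°; wrapped into (−180°, 180°]: -50.81°.
θ = atan2( sin Δλ · cos φ₂ , cos φ₁ · sin φ₂ − sin φ₁ · cos φ₂ · cos Δλ )
  = atan2(-0.39372, 0.82257) = -25.578° → normalised to [0°, 360°): 334.422°.

334.4°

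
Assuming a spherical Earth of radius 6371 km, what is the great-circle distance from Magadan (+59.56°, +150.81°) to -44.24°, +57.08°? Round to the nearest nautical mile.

7727 nmi

Δλ = 57.08 − 150.81 = -93.73°.
Δφ = -44.24 − 59.56 = -103.80°.
a = sin²(Δφ/2) + cos φ₁ · cos φ₂ · sin²(Δλ/2) = 0.812556.
c = 2·atan2(√a, √(1−a)) = 2.24607 rad → d = 6371·c ≈ 14309.72 km ≈ 7726.63 nmi.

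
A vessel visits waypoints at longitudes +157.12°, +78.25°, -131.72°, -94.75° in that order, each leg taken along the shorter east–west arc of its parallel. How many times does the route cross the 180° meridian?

1

Leg 1: +157.12° → +78.25°, shortest Δλ = -78.87° (west) — does not cross 180°.
Leg 2: +78.25° → -131.72°, shortest Δλ = 150.03° (east) — crosses 180°.
Leg 3: -131.72° → -94.75°, shortest Δλ = 36.97° (east) — does not cross 180°.
Total crossings: 1.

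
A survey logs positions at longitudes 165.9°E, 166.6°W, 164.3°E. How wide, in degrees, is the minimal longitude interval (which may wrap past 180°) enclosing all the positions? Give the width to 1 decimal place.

Sort the longitudes: -166.6°, +164.3°, +165.9°.
Eastward gaps between consecutive values (wrapping around): 330.9°, 1.6°, 27.5°.
Largest gap = 330.9° ⇒ minimal covering band is its complement: 360° − 330.9° = 29.1°.
Band runs from +164.3° eastward to -166.6°, crossing the antimeridian.

29.1°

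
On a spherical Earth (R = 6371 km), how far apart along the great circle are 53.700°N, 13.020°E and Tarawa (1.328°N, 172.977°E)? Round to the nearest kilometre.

13622 km

Δλ = 172.977 − 13.020 = 159.957°.
Δφ = 1.328 − 53.700 = -52.372°.
a = sin²(Δφ/2) + cos φ₁ · cos φ₂ · sin²(Δλ/2) = 0.768665.
c = 2·atan2(√a, √(1−a)) = 2.13807 rad → d = 6371·c ≈ 13621.61 km.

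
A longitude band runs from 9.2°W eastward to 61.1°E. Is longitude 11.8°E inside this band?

Band width going east from -9.2° to +61.1°: ((61.1 − -9.2) mod 360) = 70.3°.
Offset of +11.8° east of the west edge: ((11.8 − -9.2) mod 360) = 21.0°.
21.0° ≤ 70.3° ⇒ inside.

Yes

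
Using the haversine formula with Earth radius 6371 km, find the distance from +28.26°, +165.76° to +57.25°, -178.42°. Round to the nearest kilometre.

Δλ = -178.42 − 165.76 = -344.18°; wrapped into (−180°, 180°]: 15.82°.
Δφ = 57.25 − 28.26 = 28.99°.
a = sin²(Δφ/2) + cos φ₁ · cos φ₂ · sin²(Δλ/2) = 0.071672.
c = 2·atan2(√a, √(1−a)) = 0.54204 rad → d = 6371·c ≈ 3453.36 km.

3453 km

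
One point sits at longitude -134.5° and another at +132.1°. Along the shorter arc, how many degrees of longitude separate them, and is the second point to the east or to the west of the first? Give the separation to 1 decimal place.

93.4° west

Raw difference: 132.1 − -134.5 = 266.6°.
Normalise into (−180°, 180°]: 266.6° − 360° = -93.4°.
Negative ⇒ the second point lies to the west; separation 93.4°.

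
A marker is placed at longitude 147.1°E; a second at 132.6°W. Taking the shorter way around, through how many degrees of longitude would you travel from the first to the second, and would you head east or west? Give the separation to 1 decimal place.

Raw difference: -132.6 − 147.1 = -279.7°.
Normalise into (−180°, 180°]: -279.7° + 360° = 80.3°.
Positive ⇒ the second point lies to the east; separation 80.3°.

80.3° east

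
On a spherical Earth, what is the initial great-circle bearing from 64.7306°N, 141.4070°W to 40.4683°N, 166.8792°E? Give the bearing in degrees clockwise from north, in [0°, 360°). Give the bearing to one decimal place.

256.0°

Δλ = 166.8792 − -141.4070 = 308.2862°; wrapped into (−180°, 180°]: -51.7138°.
θ = atan2( sin Δλ · cos φ₂ , cos φ₁ · sin φ₂ − sin φ₁ · cos φ₂ · cos Δλ )
  = atan2(-0.59714, -0.14920) = -104.029° → normalised to [0°, 360°): 255.971°.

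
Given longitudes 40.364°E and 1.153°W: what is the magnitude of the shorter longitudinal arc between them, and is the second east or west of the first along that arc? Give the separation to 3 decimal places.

41.517° west

Raw difference: -1.153 − 40.364 = -41.517°.
Normalise into (−180°, 180°]: -41.517° stays -41.517°.
Negative ⇒ the second point lies to the west; separation 41.517°.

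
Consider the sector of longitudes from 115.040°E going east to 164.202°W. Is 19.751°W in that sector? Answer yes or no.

No

Band width going east from +115.040° to -164.202°: ((-164.202 − 115.040) mod 360) = 80.758°.
Offset of -19.751° east of the west edge: ((-19.751 − 115.040) mod 360) = 225.209°.
225.209° > 80.758° ⇒ outside.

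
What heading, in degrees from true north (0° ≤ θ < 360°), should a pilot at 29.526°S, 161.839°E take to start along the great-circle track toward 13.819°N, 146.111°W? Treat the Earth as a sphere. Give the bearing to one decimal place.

56.7°

Δλ = -146.111 − 161.839 = -307.950°; wrapped into (−180°, 180°]: 52.050°.
θ = atan2( sin Δλ · cos φ₂ , cos φ₁ · sin φ₂ − sin φ₁ · cos φ₂ · cos Δλ )
  = atan2(0.76572, 0.50213) = 56.745° → normalised to [0°, 360°): 56.745°.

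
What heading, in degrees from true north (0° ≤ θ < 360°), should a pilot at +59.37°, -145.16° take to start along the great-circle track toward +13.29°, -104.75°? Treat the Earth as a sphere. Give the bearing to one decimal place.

Δλ = -104.75 − -145.16 = 40.41°.
θ = atan2( sin Δλ · cos φ₂ , cos φ₁ · sin φ₂ − sin φ₁ · cos φ₂ · cos Δλ )
  = atan2(0.63089, -0.52052) = 129.524° → normalised to [0°, 360°): 129.524°.

129.5°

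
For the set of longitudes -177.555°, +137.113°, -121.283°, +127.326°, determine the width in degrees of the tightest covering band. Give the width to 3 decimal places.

111.391°

Sort the longitudes: -177.555°, -121.283°, +127.326°, +137.113°.
Eastward gaps between consecutive values (wrapping around): 56.272°, 248.609°, 9.787°, 45.332°.
Largest gap = 248.609° ⇒ minimal covering band is its complement: 360° − 248.609° = 111.391°.
Band runs from +127.326° eastward to -121.283°, crossing the antimeridian.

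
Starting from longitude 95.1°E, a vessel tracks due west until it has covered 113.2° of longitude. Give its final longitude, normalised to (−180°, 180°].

Start at +95.1°; shift −113.2° → -18.1°.
-18.1° already lies in (−180°, 180°].

18.1°W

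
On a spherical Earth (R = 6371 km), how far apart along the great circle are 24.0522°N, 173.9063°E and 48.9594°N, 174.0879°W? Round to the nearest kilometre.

Δλ = -174.0879 − 173.9063 = -347.9942°; wrapped into (−180°, 180°]: 12.0058°.
Δφ = 48.9594 − 24.0522 = 24.9072°.
a = sin²(Δφ/2) + cos φ₁ · cos φ₂ · sin²(Δλ/2) = 0.053062.
c = 2·atan2(√a, √(1−a)) = 0.46488 rad → d = 6371·c ≈ 2961.74 km.

2962 km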